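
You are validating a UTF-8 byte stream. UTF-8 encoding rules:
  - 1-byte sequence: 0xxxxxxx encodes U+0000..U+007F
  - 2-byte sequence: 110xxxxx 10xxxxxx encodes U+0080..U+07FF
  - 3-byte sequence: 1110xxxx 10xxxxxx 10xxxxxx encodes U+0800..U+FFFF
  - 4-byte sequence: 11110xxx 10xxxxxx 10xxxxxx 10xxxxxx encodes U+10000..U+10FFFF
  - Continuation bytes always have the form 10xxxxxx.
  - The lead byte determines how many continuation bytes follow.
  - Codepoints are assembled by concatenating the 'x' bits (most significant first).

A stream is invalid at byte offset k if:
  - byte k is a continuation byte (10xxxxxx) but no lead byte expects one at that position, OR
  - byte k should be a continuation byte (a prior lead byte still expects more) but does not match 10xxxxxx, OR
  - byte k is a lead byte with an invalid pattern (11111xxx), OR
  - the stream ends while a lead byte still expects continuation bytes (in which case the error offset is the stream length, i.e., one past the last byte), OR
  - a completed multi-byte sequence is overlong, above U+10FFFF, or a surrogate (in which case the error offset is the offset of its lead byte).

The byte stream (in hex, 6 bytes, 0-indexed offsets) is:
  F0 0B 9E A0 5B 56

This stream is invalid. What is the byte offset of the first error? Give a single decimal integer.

Answer: 1

Derivation:
Byte[0]=F0: 4-byte lead, need 3 cont bytes. acc=0x0
Byte[1]=0B: expected 10xxxxxx continuation. INVALID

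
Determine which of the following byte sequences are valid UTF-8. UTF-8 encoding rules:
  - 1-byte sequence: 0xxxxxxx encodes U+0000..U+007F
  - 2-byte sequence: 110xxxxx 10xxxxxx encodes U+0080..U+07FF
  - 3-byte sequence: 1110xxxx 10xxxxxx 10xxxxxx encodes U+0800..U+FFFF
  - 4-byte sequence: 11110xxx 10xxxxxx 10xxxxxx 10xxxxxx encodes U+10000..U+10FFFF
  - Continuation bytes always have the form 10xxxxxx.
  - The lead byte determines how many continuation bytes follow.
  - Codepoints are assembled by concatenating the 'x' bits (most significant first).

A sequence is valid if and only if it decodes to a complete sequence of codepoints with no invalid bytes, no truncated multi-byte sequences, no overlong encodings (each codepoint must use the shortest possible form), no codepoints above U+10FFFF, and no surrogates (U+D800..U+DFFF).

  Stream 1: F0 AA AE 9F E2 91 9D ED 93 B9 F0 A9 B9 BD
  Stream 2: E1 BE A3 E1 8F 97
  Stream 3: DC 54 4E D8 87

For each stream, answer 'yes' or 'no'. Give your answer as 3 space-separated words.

Stream 1: decodes cleanly. VALID
Stream 2: decodes cleanly. VALID
Stream 3: error at byte offset 1. INVALID

Answer: yes yes no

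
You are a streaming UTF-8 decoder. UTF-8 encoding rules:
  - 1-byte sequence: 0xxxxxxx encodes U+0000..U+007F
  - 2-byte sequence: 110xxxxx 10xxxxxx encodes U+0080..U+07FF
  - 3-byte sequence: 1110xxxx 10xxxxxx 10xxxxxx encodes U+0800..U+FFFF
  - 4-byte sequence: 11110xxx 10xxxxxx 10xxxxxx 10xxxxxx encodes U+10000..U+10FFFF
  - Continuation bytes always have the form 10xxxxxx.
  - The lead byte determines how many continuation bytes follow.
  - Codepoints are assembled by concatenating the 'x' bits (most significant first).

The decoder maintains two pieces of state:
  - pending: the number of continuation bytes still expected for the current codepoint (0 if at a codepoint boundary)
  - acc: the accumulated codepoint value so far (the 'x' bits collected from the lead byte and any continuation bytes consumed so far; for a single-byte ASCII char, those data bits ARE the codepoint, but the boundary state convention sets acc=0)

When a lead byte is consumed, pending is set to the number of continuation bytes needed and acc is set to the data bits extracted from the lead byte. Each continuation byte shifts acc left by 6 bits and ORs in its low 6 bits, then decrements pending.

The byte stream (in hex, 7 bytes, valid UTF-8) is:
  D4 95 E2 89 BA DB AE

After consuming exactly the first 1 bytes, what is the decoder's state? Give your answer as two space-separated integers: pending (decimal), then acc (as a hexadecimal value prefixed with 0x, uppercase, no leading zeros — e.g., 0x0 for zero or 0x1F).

Answer: 1 0x14

Derivation:
Byte[0]=D4: 2-byte lead. pending=1, acc=0x14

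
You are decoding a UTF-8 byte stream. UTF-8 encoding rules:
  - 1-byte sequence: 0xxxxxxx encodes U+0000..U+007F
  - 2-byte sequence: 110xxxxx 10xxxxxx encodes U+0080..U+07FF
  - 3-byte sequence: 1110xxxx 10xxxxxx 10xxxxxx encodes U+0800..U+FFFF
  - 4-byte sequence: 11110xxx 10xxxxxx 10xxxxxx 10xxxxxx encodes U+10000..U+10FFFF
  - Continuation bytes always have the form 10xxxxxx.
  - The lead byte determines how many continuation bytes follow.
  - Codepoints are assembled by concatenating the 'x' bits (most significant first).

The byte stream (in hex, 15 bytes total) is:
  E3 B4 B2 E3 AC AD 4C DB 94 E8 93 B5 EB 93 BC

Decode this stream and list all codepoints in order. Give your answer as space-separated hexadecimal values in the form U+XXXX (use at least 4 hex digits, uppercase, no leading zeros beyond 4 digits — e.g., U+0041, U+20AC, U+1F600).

Answer: U+3D32 U+3B2D U+004C U+06D4 U+84F5 U+B4FC

Derivation:
Byte[0]=E3: 3-byte lead, need 2 cont bytes. acc=0x3
Byte[1]=B4: continuation. acc=(acc<<6)|0x34=0xF4
Byte[2]=B2: continuation. acc=(acc<<6)|0x32=0x3D32
Completed: cp=U+3D32 (starts at byte 0)
Byte[3]=E3: 3-byte lead, need 2 cont bytes. acc=0x3
Byte[4]=AC: continuation. acc=(acc<<6)|0x2C=0xEC
Byte[5]=AD: continuation. acc=(acc<<6)|0x2D=0x3B2D
Completed: cp=U+3B2D (starts at byte 3)
Byte[6]=4C: 1-byte ASCII. cp=U+004C
Byte[7]=DB: 2-byte lead, need 1 cont bytes. acc=0x1B
Byte[8]=94: continuation. acc=(acc<<6)|0x14=0x6D4
Completed: cp=U+06D4 (starts at byte 7)
Byte[9]=E8: 3-byte lead, need 2 cont bytes. acc=0x8
Byte[10]=93: continuation. acc=(acc<<6)|0x13=0x213
Byte[11]=B5: continuation. acc=(acc<<6)|0x35=0x84F5
Completed: cp=U+84F5 (starts at byte 9)
Byte[12]=EB: 3-byte lead, need 2 cont bytes. acc=0xB
Byte[13]=93: continuation. acc=(acc<<6)|0x13=0x2D3
Byte[14]=BC: continuation. acc=(acc<<6)|0x3C=0xB4FC
Completed: cp=U+B4FC (starts at byte 12)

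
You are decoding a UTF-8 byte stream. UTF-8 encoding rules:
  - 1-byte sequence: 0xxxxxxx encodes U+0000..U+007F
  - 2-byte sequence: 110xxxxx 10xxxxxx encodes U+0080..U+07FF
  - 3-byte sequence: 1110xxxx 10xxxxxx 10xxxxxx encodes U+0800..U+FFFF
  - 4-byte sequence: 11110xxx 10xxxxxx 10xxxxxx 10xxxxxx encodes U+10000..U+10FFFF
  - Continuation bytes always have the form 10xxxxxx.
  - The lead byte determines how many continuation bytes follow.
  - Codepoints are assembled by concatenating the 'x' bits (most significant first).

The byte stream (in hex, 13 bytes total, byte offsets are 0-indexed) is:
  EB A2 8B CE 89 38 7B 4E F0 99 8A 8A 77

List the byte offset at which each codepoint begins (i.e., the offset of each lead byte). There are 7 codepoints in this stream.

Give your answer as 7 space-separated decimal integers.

Answer: 0 3 5 6 7 8 12

Derivation:
Byte[0]=EB: 3-byte lead, need 2 cont bytes. acc=0xB
Byte[1]=A2: continuation. acc=(acc<<6)|0x22=0x2E2
Byte[2]=8B: continuation. acc=(acc<<6)|0x0B=0xB88B
Completed: cp=U+B88B (starts at byte 0)
Byte[3]=CE: 2-byte lead, need 1 cont bytes. acc=0xE
Byte[4]=89: continuation. acc=(acc<<6)|0x09=0x389
Completed: cp=U+0389 (starts at byte 3)
Byte[5]=38: 1-byte ASCII. cp=U+0038
Byte[6]=7B: 1-byte ASCII. cp=U+007B
Byte[7]=4E: 1-byte ASCII. cp=U+004E
Byte[8]=F0: 4-byte lead, need 3 cont bytes. acc=0x0
Byte[9]=99: continuation. acc=(acc<<6)|0x19=0x19
Byte[10]=8A: continuation. acc=(acc<<6)|0x0A=0x64A
Byte[11]=8A: continuation. acc=(acc<<6)|0x0A=0x1928A
Completed: cp=U+1928A (starts at byte 8)
Byte[12]=77: 1-byte ASCII. cp=U+0077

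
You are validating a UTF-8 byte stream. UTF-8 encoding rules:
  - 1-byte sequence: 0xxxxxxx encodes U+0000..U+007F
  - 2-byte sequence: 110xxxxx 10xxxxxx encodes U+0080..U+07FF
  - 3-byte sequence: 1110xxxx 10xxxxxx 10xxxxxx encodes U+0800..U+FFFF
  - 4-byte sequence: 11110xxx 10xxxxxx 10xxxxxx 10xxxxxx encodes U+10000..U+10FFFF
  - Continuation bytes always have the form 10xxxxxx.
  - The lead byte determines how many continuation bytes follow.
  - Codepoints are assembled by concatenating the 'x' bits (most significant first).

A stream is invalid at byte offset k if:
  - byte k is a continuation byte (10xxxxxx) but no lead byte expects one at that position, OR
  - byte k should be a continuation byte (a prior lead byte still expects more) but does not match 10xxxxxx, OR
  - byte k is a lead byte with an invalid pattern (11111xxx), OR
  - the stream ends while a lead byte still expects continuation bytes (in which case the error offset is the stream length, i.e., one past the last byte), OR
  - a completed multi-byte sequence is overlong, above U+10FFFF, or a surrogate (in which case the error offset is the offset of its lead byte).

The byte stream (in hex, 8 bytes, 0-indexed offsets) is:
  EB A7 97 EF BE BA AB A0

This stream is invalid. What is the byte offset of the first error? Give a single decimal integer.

Answer: 6

Derivation:
Byte[0]=EB: 3-byte lead, need 2 cont bytes. acc=0xB
Byte[1]=A7: continuation. acc=(acc<<6)|0x27=0x2E7
Byte[2]=97: continuation. acc=(acc<<6)|0x17=0xB9D7
Completed: cp=U+B9D7 (starts at byte 0)
Byte[3]=EF: 3-byte lead, need 2 cont bytes. acc=0xF
Byte[4]=BE: continuation. acc=(acc<<6)|0x3E=0x3FE
Byte[5]=BA: continuation. acc=(acc<<6)|0x3A=0xFFBA
Completed: cp=U+FFBA (starts at byte 3)
Byte[6]=AB: INVALID lead byte (not 0xxx/110x/1110/11110)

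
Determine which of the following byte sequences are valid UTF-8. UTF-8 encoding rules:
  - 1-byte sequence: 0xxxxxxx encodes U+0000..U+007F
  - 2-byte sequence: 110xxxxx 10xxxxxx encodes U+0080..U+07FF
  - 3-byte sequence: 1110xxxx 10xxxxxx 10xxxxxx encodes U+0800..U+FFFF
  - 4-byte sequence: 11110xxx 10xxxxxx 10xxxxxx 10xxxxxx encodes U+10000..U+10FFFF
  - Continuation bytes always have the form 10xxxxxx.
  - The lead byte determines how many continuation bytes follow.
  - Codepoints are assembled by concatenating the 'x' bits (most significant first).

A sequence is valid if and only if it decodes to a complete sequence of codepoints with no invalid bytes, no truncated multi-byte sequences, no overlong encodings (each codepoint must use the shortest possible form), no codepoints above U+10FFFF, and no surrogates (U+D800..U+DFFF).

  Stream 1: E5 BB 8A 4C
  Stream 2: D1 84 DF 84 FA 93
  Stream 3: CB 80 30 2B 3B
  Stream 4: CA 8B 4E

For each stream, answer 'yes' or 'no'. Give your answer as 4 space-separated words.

Answer: yes no yes yes

Derivation:
Stream 1: decodes cleanly. VALID
Stream 2: error at byte offset 4. INVALID
Stream 3: decodes cleanly. VALID
Stream 4: decodes cleanly. VALID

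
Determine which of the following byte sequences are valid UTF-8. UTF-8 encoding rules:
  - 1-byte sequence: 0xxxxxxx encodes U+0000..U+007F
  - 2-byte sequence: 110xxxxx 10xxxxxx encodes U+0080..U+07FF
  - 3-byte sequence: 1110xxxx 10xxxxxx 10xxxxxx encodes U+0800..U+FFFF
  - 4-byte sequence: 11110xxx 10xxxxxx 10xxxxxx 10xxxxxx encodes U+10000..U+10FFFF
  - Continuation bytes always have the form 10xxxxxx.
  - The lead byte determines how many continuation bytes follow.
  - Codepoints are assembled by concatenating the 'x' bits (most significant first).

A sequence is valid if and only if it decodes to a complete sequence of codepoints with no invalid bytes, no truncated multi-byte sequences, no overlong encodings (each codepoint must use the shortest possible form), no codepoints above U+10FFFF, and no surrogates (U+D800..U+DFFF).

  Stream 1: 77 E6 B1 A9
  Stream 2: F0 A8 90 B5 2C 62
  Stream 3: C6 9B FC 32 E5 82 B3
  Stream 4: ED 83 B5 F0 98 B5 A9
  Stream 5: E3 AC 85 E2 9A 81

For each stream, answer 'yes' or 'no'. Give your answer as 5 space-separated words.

Stream 1: decodes cleanly. VALID
Stream 2: decodes cleanly. VALID
Stream 3: error at byte offset 2. INVALID
Stream 4: decodes cleanly. VALID
Stream 5: decodes cleanly. VALID

Answer: yes yes no yes yes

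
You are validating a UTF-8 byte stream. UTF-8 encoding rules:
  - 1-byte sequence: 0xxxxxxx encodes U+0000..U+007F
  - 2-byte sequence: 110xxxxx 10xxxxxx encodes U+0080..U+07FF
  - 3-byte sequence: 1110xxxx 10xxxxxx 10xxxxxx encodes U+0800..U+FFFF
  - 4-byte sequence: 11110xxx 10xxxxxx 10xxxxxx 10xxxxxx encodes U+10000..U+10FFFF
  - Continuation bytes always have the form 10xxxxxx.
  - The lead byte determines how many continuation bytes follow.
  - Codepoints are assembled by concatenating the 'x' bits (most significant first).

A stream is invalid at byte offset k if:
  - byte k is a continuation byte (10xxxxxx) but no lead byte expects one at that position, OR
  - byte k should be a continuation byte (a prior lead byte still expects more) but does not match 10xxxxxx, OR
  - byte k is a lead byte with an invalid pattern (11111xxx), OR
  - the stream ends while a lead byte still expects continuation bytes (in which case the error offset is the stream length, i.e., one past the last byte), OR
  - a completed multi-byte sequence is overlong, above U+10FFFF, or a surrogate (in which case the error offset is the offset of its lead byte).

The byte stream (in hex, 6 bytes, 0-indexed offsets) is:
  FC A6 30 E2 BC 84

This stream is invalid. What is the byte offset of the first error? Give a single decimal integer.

Byte[0]=FC: INVALID lead byte (not 0xxx/110x/1110/11110)

Answer: 0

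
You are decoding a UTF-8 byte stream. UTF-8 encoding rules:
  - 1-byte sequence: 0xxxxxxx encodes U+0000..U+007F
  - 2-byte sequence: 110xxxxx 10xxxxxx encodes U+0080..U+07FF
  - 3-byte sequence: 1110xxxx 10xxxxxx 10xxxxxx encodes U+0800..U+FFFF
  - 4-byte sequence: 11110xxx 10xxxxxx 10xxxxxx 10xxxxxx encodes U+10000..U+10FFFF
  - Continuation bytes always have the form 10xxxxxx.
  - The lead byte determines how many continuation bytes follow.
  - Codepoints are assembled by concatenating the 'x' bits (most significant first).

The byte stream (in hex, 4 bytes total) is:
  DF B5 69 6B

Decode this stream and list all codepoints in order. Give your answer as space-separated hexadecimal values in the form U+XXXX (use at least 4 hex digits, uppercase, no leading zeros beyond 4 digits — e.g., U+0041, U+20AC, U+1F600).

Answer: U+07F5 U+0069 U+006B

Derivation:
Byte[0]=DF: 2-byte lead, need 1 cont bytes. acc=0x1F
Byte[1]=B5: continuation. acc=(acc<<6)|0x35=0x7F5
Completed: cp=U+07F5 (starts at byte 0)
Byte[2]=69: 1-byte ASCII. cp=U+0069
Byte[3]=6B: 1-byte ASCII. cp=U+006B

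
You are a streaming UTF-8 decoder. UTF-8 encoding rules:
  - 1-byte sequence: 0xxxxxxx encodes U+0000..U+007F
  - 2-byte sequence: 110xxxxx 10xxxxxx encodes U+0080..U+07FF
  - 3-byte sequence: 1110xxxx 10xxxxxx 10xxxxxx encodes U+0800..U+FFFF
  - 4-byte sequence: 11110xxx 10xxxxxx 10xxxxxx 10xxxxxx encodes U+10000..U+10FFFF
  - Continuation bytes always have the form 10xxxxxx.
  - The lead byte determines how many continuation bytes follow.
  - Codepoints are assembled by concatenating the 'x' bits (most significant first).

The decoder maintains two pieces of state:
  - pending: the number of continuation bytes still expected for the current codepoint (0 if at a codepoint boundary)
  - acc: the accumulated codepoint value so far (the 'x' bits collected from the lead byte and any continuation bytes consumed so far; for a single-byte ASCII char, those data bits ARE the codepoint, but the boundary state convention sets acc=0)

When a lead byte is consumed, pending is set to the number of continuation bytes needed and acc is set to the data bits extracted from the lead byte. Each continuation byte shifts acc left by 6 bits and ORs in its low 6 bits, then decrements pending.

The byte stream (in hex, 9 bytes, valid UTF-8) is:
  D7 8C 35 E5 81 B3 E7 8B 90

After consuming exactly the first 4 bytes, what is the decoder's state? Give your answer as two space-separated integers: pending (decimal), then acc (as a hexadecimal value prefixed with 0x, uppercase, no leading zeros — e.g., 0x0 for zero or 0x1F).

Answer: 2 0x5

Derivation:
Byte[0]=D7: 2-byte lead. pending=1, acc=0x17
Byte[1]=8C: continuation. acc=(acc<<6)|0x0C=0x5CC, pending=0
Byte[2]=35: 1-byte. pending=0, acc=0x0
Byte[3]=E5: 3-byte lead. pending=2, acc=0x5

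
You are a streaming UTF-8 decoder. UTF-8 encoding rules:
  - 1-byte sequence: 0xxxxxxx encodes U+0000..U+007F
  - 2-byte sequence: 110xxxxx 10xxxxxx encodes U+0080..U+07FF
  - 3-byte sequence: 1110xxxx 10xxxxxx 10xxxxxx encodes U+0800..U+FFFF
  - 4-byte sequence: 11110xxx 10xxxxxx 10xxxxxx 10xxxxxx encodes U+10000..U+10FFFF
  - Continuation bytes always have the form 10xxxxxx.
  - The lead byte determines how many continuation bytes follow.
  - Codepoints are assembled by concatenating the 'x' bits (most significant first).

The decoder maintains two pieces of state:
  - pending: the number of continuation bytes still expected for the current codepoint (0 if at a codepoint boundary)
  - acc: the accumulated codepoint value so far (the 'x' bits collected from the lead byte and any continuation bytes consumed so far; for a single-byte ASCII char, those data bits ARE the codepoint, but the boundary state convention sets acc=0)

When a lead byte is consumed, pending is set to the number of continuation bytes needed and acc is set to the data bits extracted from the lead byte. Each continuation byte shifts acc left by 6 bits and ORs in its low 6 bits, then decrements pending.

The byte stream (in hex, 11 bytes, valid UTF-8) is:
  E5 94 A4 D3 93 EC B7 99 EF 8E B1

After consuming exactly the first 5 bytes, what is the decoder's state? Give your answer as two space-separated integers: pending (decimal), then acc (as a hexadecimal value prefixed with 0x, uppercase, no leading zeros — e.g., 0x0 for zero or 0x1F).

Answer: 0 0x4D3

Derivation:
Byte[0]=E5: 3-byte lead. pending=2, acc=0x5
Byte[1]=94: continuation. acc=(acc<<6)|0x14=0x154, pending=1
Byte[2]=A4: continuation. acc=(acc<<6)|0x24=0x5524, pending=0
Byte[3]=D3: 2-byte lead. pending=1, acc=0x13
Byte[4]=93: continuation. acc=(acc<<6)|0x13=0x4D3, pending=0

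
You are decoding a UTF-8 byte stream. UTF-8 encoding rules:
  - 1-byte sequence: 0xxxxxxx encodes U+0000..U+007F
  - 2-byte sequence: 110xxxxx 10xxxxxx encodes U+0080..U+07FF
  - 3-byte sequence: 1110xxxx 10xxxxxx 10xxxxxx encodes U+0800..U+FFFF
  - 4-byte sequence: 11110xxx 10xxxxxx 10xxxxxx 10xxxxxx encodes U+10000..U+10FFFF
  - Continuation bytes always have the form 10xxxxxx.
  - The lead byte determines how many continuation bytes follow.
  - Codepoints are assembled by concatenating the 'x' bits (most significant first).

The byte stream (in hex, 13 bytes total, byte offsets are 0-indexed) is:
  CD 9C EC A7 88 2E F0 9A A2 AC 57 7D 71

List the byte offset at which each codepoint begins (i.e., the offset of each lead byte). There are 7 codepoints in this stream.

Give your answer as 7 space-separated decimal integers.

Byte[0]=CD: 2-byte lead, need 1 cont bytes. acc=0xD
Byte[1]=9C: continuation. acc=(acc<<6)|0x1C=0x35C
Completed: cp=U+035C (starts at byte 0)
Byte[2]=EC: 3-byte lead, need 2 cont bytes. acc=0xC
Byte[3]=A7: continuation. acc=(acc<<6)|0x27=0x327
Byte[4]=88: continuation. acc=(acc<<6)|0x08=0xC9C8
Completed: cp=U+C9C8 (starts at byte 2)
Byte[5]=2E: 1-byte ASCII. cp=U+002E
Byte[6]=F0: 4-byte lead, need 3 cont bytes. acc=0x0
Byte[7]=9A: continuation. acc=(acc<<6)|0x1A=0x1A
Byte[8]=A2: continuation. acc=(acc<<6)|0x22=0x6A2
Byte[9]=AC: continuation. acc=(acc<<6)|0x2C=0x1A8AC
Completed: cp=U+1A8AC (starts at byte 6)
Byte[10]=57: 1-byte ASCII. cp=U+0057
Byte[11]=7D: 1-byte ASCII. cp=U+007D
Byte[12]=71: 1-byte ASCII. cp=U+0071

Answer: 0 2 5 6 10 11 12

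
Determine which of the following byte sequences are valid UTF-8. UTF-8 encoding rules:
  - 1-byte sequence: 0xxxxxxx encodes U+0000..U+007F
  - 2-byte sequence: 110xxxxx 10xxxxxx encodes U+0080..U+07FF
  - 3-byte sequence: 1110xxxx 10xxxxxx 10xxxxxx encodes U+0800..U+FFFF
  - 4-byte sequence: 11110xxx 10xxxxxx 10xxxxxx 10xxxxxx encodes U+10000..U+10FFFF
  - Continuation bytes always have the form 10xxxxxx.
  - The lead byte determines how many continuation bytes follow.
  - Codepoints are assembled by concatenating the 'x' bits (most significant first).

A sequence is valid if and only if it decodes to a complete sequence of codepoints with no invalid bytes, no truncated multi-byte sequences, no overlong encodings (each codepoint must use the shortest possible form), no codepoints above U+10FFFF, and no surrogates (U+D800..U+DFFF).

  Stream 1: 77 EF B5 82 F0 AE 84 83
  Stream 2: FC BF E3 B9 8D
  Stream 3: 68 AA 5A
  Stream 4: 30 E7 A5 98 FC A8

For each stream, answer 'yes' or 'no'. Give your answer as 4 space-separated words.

Stream 1: decodes cleanly. VALID
Stream 2: error at byte offset 0. INVALID
Stream 3: error at byte offset 1. INVALID
Stream 4: error at byte offset 4. INVALID

Answer: yes no no no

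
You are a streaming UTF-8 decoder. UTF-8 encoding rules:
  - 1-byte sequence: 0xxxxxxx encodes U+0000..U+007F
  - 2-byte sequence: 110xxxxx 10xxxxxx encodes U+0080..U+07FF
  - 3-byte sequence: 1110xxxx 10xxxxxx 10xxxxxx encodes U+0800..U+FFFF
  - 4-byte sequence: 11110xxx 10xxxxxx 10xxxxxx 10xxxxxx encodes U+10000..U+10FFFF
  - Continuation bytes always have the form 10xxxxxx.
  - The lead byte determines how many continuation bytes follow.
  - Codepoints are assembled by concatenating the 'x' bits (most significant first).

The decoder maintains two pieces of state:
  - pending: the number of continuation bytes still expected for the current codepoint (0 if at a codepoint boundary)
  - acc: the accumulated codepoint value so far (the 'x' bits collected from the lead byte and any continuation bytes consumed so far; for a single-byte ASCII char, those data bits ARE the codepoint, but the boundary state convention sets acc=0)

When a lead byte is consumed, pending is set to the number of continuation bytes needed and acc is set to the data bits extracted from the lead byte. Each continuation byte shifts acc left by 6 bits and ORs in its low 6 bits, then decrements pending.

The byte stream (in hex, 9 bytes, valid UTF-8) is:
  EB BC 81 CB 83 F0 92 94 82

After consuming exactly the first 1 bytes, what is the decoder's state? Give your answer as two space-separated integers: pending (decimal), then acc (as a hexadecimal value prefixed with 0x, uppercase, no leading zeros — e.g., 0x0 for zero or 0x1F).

Byte[0]=EB: 3-byte lead. pending=2, acc=0xB

Answer: 2 0xB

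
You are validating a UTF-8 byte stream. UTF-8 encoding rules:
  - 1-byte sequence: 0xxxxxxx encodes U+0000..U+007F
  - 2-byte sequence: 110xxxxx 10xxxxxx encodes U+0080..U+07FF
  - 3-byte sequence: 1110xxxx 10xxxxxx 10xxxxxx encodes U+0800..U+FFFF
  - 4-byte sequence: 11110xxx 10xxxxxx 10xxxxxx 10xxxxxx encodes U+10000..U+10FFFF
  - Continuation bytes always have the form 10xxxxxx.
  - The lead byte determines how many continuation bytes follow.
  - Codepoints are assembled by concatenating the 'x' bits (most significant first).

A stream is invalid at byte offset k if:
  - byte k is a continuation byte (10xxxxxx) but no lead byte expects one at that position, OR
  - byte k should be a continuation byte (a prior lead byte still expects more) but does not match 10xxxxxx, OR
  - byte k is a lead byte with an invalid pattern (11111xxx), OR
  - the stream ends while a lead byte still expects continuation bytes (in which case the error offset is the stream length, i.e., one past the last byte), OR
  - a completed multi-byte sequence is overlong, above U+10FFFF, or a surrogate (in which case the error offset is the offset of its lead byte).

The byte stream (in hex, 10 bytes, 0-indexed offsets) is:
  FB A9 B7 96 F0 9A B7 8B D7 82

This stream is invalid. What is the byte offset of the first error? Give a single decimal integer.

Byte[0]=FB: INVALID lead byte (not 0xxx/110x/1110/11110)

Answer: 0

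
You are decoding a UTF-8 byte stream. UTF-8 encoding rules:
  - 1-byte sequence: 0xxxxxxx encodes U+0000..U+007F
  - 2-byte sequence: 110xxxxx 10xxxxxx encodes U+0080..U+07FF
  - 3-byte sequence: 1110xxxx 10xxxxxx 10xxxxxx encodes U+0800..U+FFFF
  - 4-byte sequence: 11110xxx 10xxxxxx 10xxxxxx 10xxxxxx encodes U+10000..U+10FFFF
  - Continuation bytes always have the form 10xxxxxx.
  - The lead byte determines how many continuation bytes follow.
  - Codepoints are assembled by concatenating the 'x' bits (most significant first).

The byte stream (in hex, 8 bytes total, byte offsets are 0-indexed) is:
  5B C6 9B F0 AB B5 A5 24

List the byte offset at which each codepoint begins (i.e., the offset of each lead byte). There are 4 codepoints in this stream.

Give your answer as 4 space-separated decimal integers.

Byte[0]=5B: 1-byte ASCII. cp=U+005B
Byte[1]=C6: 2-byte lead, need 1 cont bytes. acc=0x6
Byte[2]=9B: continuation. acc=(acc<<6)|0x1B=0x19B
Completed: cp=U+019B (starts at byte 1)
Byte[3]=F0: 4-byte lead, need 3 cont bytes. acc=0x0
Byte[4]=AB: continuation. acc=(acc<<6)|0x2B=0x2B
Byte[5]=B5: continuation. acc=(acc<<6)|0x35=0xAF5
Byte[6]=A5: continuation. acc=(acc<<6)|0x25=0x2BD65
Completed: cp=U+2BD65 (starts at byte 3)
Byte[7]=24: 1-byte ASCII. cp=U+0024

Answer: 0 1 3 7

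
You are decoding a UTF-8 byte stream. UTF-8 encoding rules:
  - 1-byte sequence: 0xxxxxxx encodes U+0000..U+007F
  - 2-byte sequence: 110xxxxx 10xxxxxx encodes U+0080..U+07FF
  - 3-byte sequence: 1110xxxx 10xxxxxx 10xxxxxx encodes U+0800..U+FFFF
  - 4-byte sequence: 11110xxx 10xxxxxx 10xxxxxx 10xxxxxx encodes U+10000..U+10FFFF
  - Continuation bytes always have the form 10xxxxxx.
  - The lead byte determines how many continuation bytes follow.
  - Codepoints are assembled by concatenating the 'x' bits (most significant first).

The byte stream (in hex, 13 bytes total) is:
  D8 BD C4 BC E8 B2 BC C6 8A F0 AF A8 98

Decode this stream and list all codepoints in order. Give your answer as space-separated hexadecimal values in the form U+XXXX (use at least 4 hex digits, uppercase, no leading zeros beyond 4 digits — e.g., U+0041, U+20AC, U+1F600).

Answer: U+063D U+013C U+8CBC U+018A U+2FA18

Derivation:
Byte[0]=D8: 2-byte lead, need 1 cont bytes. acc=0x18
Byte[1]=BD: continuation. acc=(acc<<6)|0x3D=0x63D
Completed: cp=U+063D (starts at byte 0)
Byte[2]=C4: 2-byte lead, need 1 cont bytes. acc=0x4
Byte[3]=BC: continuation. acc=(acc<<6)|0x3C=0x13C
Completed: cp=U+013C (starts at byte 2)
Byte[4]=E8: 3-byte lead, need 2 cont bytes. acc=0x8
Byte[5]=B2: continuation. acc=(acc<<6)|0x32=0x232
Byte[6]=BC: continuation. acc=(acc<<6)|0x3C=0x8CBC
Completed: cp=U+8CBC (starts at byte 4)
Byte[7]=C6: 2-byte lead, need 1 cont bytes. acc=0x6
Byte[8]=8A: continuation. acc=(acc<<6)|0x0A=0x18A
Completed: cp=U+018A (starts at byte 7)
Byte[9]=F0: 4-byte lead, need 3 cont bytes. acc=0x0
Byte[10]=AF: continuation. acc=(acc<<6)|0x2F=0x2F
Byte[11]=A8: continuation. acc=(acc<<6)|0x28=0xBE8
Byte[12]=98: continuation. acc=(acc<<6)|0x18=0x2FA18
Completed: cp=U+2FA18 (starts at byte 9)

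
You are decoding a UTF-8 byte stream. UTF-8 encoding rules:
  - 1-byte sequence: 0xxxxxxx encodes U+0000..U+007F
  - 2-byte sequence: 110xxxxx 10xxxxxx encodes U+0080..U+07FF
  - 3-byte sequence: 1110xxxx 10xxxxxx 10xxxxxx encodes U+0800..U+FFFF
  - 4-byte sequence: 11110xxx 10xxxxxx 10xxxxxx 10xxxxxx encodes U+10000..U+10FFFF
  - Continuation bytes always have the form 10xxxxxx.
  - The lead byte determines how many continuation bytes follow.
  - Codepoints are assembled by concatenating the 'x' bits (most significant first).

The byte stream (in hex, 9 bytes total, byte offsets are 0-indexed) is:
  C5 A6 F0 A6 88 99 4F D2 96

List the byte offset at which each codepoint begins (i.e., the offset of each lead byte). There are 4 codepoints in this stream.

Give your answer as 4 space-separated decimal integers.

Byte[0]=C5: 2-byte lead, need 1 cont bytes. acc=0x5
Byte[1]=A6: continuation. acc=(acc<<6)|0x26=0x166
Completed: cp=U+0166 (starts at byte 0)
Byte[2]=F0: 4-byte lead, need 3 cont bytes. acc=0x0
Byte[3]=A6: continuation. acc=(acc<<6)|0x26=0x26
Byte[4]=88: continuation. acc=(acc<<6)|0x08=0x988
Byte[5]=99: continuation. acc=(acc<<6)|0x19=0x26219
Completed: cp=U+26219 (starts at byte 2)
Byte[6]=4F: 1-byte ASCII. cp=U+004F
Byte[7]=D2: 2-byte lead, need 1 cont bytes. acc=0x12
Byte[8]=96: continuation. acc=(acc<<6)|0x16=0x496
Completed: cp=U+0496 (starts at byte 7)

Answer: 0 2 6 7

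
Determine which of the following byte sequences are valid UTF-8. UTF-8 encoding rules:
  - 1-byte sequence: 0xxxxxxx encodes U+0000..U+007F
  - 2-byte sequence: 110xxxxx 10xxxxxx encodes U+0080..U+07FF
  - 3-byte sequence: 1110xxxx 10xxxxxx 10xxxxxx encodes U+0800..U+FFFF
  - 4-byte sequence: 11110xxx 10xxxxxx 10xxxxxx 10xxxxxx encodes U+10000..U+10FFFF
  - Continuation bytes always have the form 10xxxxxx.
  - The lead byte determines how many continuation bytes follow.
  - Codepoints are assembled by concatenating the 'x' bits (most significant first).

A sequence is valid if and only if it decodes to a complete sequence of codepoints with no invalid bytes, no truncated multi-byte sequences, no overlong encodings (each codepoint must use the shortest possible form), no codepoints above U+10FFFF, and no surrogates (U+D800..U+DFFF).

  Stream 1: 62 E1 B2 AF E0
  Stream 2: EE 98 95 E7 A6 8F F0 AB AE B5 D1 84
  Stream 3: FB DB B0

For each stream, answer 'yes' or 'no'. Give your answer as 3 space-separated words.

Stream 1: error at byte offset 5. INVALID
Stream 2: decodes cleanly. VALID
Stream 3: error at byte offset 0. INVALID

Answer: no yes no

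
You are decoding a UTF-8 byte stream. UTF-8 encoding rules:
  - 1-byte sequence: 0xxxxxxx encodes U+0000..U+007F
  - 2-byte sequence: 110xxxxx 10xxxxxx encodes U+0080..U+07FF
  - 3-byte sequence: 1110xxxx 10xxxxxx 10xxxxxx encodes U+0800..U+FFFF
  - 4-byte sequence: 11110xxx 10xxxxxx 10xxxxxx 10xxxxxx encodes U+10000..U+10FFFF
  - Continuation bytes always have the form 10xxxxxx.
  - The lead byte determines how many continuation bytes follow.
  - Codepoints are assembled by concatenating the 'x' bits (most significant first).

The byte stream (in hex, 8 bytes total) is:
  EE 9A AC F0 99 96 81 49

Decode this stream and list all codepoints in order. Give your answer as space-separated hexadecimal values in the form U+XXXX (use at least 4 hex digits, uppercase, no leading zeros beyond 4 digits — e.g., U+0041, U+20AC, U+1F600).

Byte[0]=EE: 3-byte lead, need 2 cont bytes. acc=0xE
Byte[1]=9A: continuation. acc=(acc<<6)|0x1A=0x39A
Byte[2]=AC: continuation. acc=(acc<<6)|0x2C=0xE6AC
Completed: cp=U+E6AC (starts at byte 0)
Byte[3]=F0: 4-byte lead, need 3 cont bytes. acc=0x0
Byte[4]=99: continuation. acc=(acc<<6)|0x19=0x19
Byte[5]=96: continuation. acc=(acc<<6)|0x16=0x656
Byte[6]=81: continuation. acc=(acc<<6)|0x01=0x19581
Completed: cp=U+19581 (starts at byte 3)
Byte[7]=49: 1-byte ASCII. cp=U+0049

Answer: U+E6AC U+19581 U+0049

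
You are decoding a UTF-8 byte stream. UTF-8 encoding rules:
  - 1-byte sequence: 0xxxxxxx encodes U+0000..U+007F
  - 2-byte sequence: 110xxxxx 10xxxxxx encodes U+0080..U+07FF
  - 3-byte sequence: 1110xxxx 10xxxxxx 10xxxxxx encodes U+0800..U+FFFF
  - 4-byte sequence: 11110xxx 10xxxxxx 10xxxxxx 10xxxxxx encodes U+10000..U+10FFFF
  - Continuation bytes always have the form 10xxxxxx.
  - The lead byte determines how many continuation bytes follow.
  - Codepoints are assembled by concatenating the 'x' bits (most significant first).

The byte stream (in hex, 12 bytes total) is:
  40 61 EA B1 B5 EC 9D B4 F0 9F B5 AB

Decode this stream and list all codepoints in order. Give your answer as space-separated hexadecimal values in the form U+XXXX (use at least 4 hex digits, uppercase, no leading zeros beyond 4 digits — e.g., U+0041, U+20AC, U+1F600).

Byte[0]=40: 1-byte ASCII. cp=U+0040
Byte[1]=61: 1-byte ASCII. cp=U+0061
Byte[2]=EA: 3-byte lead, need 2 cont bytes. acc=0xA
Byte[3]=B1: continuation. acc=(acc<<6)|0x31=0x2B1
Byte[4]=B5: continuation. acc=(acc<<6)|0x35=0xAC75
Completed: cp=U+AC75 (starts at byte 2)
Byte[5]=EC: 3-byte lead, need 2 cont bytes. acc=0xC
Byte[6]=9D: continuation. acc=(acc<<6)|0x1D=0x31D
Byte[7]=B4: continuation. acc=(acc<<6)|0x34=0xC774
Completed: cp=U+C774 (starts at byte 5)
Byte[8]=F0: 4-byte lead, need 3 cont bytes. acc=0x0
Byte[9]=9F: continuation. acc=(acc<<6)|0x1F=0x1F
Byte[10]=B5: continuation. acc=(acc<<6)|0x35=0x7F5
Byte[11]=AB: continuation. acc=(acc<<6)|0x2B=0x1FD6B
Completed: cp=U+1FD6B (starts at byte 8)

Answer: U+0040 U+0061 U+AC75 U+C774 U+1FD6B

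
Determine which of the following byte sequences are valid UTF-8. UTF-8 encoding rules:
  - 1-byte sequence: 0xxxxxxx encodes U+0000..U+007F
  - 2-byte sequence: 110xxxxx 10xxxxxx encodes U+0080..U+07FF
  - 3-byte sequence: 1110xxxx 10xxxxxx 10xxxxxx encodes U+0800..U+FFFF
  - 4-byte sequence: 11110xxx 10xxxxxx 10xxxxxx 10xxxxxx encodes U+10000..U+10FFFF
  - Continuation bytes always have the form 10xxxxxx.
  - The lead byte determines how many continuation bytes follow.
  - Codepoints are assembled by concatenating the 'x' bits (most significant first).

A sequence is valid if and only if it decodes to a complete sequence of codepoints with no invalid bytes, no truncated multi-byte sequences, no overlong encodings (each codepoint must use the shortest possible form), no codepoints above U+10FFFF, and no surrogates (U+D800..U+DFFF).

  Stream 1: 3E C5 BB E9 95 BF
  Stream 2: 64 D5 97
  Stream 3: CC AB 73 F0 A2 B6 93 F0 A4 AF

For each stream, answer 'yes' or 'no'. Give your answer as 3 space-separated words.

Stream 1: decodes cleanly. VALID
Stream 2: decodes cleanly. VALID
Stream 3: error at byte offset 10. INVALID

Answer: yes yes no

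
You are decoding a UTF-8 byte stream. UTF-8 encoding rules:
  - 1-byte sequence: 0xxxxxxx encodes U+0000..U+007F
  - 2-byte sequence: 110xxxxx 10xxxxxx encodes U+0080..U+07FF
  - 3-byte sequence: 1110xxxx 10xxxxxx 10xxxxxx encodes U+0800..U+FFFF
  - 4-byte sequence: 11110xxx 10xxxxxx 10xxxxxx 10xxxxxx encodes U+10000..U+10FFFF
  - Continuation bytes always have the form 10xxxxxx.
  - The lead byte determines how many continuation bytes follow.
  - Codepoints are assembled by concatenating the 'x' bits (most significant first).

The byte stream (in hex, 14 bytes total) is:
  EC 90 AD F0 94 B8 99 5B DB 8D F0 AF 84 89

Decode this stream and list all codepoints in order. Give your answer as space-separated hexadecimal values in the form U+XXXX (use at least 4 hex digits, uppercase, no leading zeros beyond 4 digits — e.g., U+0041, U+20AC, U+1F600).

Byte[0]=EC: 3-byte lead, need 2 cont bytes. acc=0xC
Byte[1]=90: continuation. acc=(acc<<6)|0x10=0x310
Byte[2]=AD: continuation. acc=(acc<<6)|0x2D=0xC42D
Completed: cp=U+C42D (starts at byte 0)
Byte[3]=F0: 4-byte lead, need 3 cont bytes. acc=0x0
Byte[4]=94: continuation. acc=(acc<<6)|0x14=0x14
Byte[5]=B8: continuation. acc=(acc<<6)|0x38=0x538
Byte[6]=99: continuation. acc=(acc<<6)|0x19=0x14E19
Completed: cp=U+14E19 (starts at byte 3)
Byte[7]=5B: 1-byte ASCII. cp=U+005B
Byte[8]=DB: 2-byte lead, need 1 cont bytes. acc=0x1B
Byte[9]=8D: continuation. acc=(acc<<6)|0x0D=0x6CD
Completed: cp=U+06CD (starts at byte 8)
Byte[10]=F0: 4-byte lead, need 3 cont bytes. acc=0x0
Byte[11]=AF: continuation. acc=(acc<<6)|0x2F=0x2F
Byte[12]=84: continuation. acc=(acc<<6)|0x04=0xBC4
Byte[13]=89: continuation. acc=(acc<<6)|0x09=0x2F109
Completed: cp=U+2F109 (starts at byte 10)

Answer: U+C42D U+14E19 U+005B U+06CD U+2F109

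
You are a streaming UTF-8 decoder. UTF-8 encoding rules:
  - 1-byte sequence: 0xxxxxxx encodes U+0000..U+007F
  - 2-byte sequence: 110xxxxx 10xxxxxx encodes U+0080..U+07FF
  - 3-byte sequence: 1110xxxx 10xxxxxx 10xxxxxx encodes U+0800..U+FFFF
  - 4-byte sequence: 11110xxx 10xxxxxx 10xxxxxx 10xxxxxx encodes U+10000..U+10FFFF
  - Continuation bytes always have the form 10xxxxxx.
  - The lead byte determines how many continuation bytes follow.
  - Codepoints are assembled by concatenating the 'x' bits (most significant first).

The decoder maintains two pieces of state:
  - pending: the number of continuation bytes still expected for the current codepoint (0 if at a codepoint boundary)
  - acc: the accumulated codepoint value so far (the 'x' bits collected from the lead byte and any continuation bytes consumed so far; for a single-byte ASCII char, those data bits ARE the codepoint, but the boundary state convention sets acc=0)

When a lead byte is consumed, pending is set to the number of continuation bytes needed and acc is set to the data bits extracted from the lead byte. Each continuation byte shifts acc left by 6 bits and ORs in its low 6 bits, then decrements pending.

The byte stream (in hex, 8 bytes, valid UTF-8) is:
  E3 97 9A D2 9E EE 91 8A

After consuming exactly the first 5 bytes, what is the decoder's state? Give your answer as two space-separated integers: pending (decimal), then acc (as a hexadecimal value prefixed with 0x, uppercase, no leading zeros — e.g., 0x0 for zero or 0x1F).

Byte[0]=E3: 3-byte lead. pending=2, acc=0x3
Byte[1]=97: continuation. acc=(acc<<6)|0x17=0xD7, pending=1
Byte[2]=9A: continuation. acc=(acc<<6)|0x1A=0x35DA, pending=0
Byte[3]=D2: 2-byte lead. pending=1, acc=0x12
Byte[4]=9E: continuation. acc=(acc<<6)|0x1E=0x49E, pending=0

Answer: 0 0x49E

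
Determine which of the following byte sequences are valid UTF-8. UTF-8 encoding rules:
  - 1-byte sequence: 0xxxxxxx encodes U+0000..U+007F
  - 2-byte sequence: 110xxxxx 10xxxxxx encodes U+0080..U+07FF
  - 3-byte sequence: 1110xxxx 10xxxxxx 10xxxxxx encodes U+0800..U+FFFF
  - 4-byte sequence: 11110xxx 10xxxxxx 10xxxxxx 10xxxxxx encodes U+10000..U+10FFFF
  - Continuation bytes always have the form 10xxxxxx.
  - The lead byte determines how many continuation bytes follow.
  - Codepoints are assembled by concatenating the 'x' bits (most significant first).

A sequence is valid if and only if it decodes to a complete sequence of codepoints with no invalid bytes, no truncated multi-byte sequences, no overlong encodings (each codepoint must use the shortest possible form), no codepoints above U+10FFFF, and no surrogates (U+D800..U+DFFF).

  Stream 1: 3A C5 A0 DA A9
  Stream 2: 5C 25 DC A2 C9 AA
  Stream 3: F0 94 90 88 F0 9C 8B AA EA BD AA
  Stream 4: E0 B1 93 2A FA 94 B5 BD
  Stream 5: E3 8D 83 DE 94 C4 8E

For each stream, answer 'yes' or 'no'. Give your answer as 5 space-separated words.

Stream 1: decodes cleanly. VALID
Stream 2: decodes cleanly. VALID
Stream 3: decodes cleanly. VALID
Stream 4: error at byte offset 4. INVALID
Stream 5: decodes cleanly. VALID

Answer: yes yes yes no yes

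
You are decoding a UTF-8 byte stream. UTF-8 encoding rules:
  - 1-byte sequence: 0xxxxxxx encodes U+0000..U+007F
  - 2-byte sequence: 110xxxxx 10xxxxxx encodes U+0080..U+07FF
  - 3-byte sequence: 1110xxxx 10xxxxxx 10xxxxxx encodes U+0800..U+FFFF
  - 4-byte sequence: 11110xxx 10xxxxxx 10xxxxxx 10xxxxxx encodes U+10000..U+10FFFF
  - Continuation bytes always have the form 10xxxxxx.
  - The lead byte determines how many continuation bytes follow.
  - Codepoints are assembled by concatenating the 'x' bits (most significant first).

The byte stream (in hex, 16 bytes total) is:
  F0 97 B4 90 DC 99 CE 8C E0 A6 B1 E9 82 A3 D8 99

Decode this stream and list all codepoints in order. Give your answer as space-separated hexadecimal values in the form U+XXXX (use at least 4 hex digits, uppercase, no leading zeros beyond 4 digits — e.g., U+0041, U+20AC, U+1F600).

Answer: U+17D10 U+0719 U+038C U+09B1 U+90A3 U+0619

Derivation:
Byte[0]=F0: 4-byte lead, need 3 cont bytes. acc=0x0
Byte[1]=97: continuation. acc=(acc<<6)|0x17=0x17
Byte[2]=B4: continuation. acc=(acc<<6)|0x34=0x5F4
Byte[3]=90: continuation. acc=(acc<<6)|0x10=0x17D10
Completed: cp=U+17D10 (starts at byte 0)
Byte[4]=DC: 2-byte lead, need 1 cont bytes. acc=0x1C
Byte[5]=99: continuation. acc=(acc<<6)|0x19=0x719
Completed: cp=U+0719 (starts at byte 4)
Byte[6]=CE: 2-byte lead, need 1 cont bytes. acc=0xE
Byte[7]=8C: continuation. acc=(acc<<6)|0x0C=0x38C
Completed: cp=U+038C (starts at byte 6)
Byte[8]=E0: 3-byte lead, need 2 cont bytes. acc=0x0
Byte[9]=A6: continuation. acc=(acc<<6)|0x26=0x26
Byte[10]=B1: continuation. acc=(acc<<6)|0x31=0x9B1
Completed: cp=U+09B1 (starts at byte 8)
Byte[11]=E9: 3-byte lead, need 2 cont bytes. acc=0x9
Byte[12]=82: continuation. acc=(acc<<6)|0x02=0x242
Byte[13]=A3: continuation. acc=(acc<<6)|0x23=0x90A3
Completed: cp=U+90A3 (starts at byte 11)
Byte[14]=D8: 2-byte lead, need 1 cont bytes. acc=0x18
Byte[15]=99: continuation. acc=(acc<<6)|0x19=0x619
Completed: cp=U+0619 (starts at byte 14)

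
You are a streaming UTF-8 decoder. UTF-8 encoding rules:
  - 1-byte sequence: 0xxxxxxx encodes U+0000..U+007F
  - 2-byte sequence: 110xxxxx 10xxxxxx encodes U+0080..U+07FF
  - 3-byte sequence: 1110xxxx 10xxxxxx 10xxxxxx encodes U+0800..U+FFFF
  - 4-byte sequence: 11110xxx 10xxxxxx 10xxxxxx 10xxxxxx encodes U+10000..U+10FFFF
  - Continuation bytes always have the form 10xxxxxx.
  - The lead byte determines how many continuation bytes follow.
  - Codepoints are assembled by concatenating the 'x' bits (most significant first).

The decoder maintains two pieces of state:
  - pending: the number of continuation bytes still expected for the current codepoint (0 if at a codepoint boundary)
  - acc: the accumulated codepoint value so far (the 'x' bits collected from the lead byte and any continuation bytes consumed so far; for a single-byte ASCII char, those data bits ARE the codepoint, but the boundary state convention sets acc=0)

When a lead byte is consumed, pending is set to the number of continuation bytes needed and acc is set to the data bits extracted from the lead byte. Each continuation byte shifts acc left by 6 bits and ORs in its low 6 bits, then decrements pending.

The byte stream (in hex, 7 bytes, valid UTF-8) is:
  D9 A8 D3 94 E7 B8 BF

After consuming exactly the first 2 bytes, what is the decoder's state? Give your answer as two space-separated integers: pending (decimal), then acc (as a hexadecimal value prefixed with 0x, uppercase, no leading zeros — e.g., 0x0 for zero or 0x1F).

Answer: 0 0x668

Derivation:
Byte[0]=D9: 2-byte lead. pending=1, acc=0x19
Byte[1]=A8: continuation. acc=(acc<<6)|0x28=0x668, pending=0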